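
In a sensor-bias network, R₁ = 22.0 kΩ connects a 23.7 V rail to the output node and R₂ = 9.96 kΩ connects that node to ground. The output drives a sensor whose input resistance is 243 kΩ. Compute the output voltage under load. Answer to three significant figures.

V_out ≈ 7.18 V

The load sits in parallel with R₂: R₂‖R_L = (9.96 × 243) / (9.96 + 243) = 9.568 kΩ.
V_out = 23.7 × 9.568 / (22.0 + 9.568) = 23.7 × 9.568/31.57 = 7.18 V.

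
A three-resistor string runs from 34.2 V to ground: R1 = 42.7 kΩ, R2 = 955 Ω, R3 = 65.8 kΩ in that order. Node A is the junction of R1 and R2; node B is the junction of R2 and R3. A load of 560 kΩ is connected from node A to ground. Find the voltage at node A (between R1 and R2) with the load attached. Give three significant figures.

V ≈ 19.9 V

Below node A the series string R2+R3 = 66760 Ω sits in parallel with the 560000 Ω load: 59640 Ω.
V_A = 34.2 × 59640/(42700 + 59640) = 19.9 V.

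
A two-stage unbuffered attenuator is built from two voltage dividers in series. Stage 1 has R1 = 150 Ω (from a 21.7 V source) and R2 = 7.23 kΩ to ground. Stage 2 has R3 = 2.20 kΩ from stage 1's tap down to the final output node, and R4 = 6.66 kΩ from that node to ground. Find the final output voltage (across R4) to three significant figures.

V_out ≈ 15.7 V

Stage 2 presents R3+R4 = 8860 Ω as a load on stage 1's tap.
Stage 1's lower leg becomes R2‖(R3+R4) = 3981 Ω, so V_mid = 21.7 × 3981/4131 = 20.91 V.
Stage 2 is itself unloaded: V_out = V_mid × R4/(R3+R4) = 20.91 × 6660/8860 = 15.7 V.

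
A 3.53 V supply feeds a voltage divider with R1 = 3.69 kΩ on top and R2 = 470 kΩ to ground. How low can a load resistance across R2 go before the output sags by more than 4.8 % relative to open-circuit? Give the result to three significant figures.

Output resistance R_th = R1‖R2 = (3.69 × 470)/473.7 = 3.661 kΩ.
The fractional drop is R_th/(R_th + R_L); requiring this ≤ 0.0480 gives R_L ≥ R_th(1/0.0480 − 1) = 3.661 × 19.83 = 72.6 kΩ.

R_L(min) ≈ 72.6 kΩ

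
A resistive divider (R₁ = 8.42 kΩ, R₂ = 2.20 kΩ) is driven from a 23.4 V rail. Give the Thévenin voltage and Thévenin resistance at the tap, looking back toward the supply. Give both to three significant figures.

V_th is the open-circuit tap voltage: 23.4 × 2.20/(8.42 + 2.20) = 4.85 V.
With the supply zeroed, R₁ and R₂ appear in parallel from the tap: R_th = R₁‖R₂ = (8.42 × 2.20)/10.62 = 1.74 kΩ.

V_th = 4.85 V, R_th = 1.74 kΩ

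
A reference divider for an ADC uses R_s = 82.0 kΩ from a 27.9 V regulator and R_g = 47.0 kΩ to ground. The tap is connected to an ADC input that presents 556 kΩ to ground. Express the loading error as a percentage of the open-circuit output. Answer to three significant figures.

The divider's output (Thévenin) resistance is R_s‖R_g = 29.88 kΩ.
Fractional drop under load = R_th/(R_th + R_L) = 29.88 / (29.88 + 556) = 0.05099.
So the output falls by 5.10 %.

5.10 %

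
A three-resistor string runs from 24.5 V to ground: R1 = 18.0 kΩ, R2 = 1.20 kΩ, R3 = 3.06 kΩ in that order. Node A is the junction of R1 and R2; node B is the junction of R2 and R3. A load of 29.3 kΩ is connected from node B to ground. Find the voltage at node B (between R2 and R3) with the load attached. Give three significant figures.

V ≈ 3.09 V

At node B, R3 is in parallel with the load: R3‖R_L = 2.771 kΩ.
Below node A the resistance is R2 + (R3‖R_L) = 3.971 kΩ, so V_A = 24.5 × 3.971/21.97 = 4.428 V.
Then V_B = V_A × (R3‖R_L)/(R2 + R3‖R_L) = 4.428 × 2.771/3.971 = 3.09 V.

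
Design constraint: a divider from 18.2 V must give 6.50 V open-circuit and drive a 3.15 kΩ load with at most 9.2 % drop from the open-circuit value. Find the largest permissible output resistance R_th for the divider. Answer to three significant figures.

Loading drop = R_th/(R_th + R_L) ≤ 0.0920, so R_th ≤ R_L · ε/(1−ε) = 3.15 kΩ × 0.0920/0.9080 = 319 Ω.
(Any R1, R2 with R2/(R1+R2) = 0.357 and R1‖R2 ≤ 319 Ω will meet the spec.)

R_th ≤ 319 Ω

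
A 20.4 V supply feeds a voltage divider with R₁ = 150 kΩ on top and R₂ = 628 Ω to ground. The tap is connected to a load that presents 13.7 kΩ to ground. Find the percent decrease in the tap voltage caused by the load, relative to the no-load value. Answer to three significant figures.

The divider's output (Thévenin) resistance is R₁‖R₂ = 625.4 Ω.
Fractional drop under load = R_th/(R_th + R_L) = 625.4 / (625.4 + 13700) = 0.04366.
So the output falls by 4.37 %.

4.37 %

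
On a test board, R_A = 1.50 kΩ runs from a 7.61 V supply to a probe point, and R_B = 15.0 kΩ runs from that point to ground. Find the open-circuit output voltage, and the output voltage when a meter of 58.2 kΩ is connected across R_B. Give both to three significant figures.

Unloaded: 6.92 V; loaded: 6.76 V

Open-circuit: V = 7.61 × 15.0/(1.50 + 15.0) = 6.92 V.
With the load, R_B becomes R_B‖R_L = 11.93 kΩ, so V = 7.61 × 11.93/13.43 = 6.76 V.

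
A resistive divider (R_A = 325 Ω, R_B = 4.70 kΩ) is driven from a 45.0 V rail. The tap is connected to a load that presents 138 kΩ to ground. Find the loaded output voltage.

The load sits in parallel with R_B: R_B‖R_L = (4700 × 138000) / (4700 + 138000) = 4545 Ω.
V_out = 45.0 × 4545 / (325 + 4545) = 45.0 × 4545/4870 = 42.0 V.

V_out ≈ 42.0 V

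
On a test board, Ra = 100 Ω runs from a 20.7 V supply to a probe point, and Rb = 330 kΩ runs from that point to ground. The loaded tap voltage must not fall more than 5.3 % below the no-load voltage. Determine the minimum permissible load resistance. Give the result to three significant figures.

R_L(min) ≈ 1.79 kΩ

Output resistance R_th = Ra‖Rb = (100 × 330000)/330100 = 99.97 Ω.
The fractional drop is R_th/(R_th + R_L); requiring this ≤ 0.0530 gives R_L ≥ R_th(1/0.0530 − 1) = 99.97 × 17.87 = 1.79 kΩ.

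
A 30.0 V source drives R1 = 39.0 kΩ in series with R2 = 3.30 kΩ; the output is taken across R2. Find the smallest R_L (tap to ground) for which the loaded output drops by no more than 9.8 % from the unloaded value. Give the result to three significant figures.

R_L(min) ≈ 28.0 kΩ

Output resistance R_th = R1‖R2 = (39.0 × 3.30)/42.30 = 3.043 kΩ.
The fractional drop is R_th/(R_th + R_L); requiring this ≤ 0.0980 gives R_L ≥ R_th(1/0.0980 − 1) = 3.043 × 9.204 = 28.0 kΩ.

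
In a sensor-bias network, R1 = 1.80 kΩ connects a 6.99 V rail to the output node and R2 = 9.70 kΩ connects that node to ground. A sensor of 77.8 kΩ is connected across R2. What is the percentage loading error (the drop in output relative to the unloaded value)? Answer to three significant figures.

The divider's output (Thévenin) resistance is R1‖R2 = 1.518 kΩ.
Fractional drop under load = R_th/(R_th + R_L) = 1.518 / (1.518 + 77.8) = 0.01914.
So the output falls by 1.91 %.

1.91 %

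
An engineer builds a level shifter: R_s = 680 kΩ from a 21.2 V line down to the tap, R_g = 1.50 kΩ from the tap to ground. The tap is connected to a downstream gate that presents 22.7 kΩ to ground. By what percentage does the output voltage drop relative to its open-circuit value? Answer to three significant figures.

The divider's output (Thévenin) resistance is R_s‖R_g = 1.497 kΩ.
Fractional drop under load = R_th/(R_th + R_L) = 1.497 / (1.497 + 22.7) = 0.06186.
So the output falls by 6.19 %.

6.19 %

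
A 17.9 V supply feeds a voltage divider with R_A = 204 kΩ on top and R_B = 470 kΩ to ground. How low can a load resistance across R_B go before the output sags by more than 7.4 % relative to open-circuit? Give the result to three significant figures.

Output resistance R_th = R_A‖R_B = (204 × 470)/674.0 = 142.3 kΩ.
The fractional drop is R_th/(R_th + R_L); requiring this ≤ 0.0740 gives R_L ≥ R_th(1/0.0740 − 1) = 142.3 × 12.51 = 1.78 MΩ.

R_L(min) ≈ 1.78 MΩ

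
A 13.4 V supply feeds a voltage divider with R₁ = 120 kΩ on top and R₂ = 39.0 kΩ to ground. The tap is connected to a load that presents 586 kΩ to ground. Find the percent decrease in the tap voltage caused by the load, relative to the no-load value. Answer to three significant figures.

4.78 %

The divider's output (Thévenin) resistance is R₁‖R₂ = 29.43 kΩ.
Fractional drop under load = R_th/(R_th + R_L) = 29.43 / (29.43 + 586) = 0.04783.
So the output falls by 4.78 %.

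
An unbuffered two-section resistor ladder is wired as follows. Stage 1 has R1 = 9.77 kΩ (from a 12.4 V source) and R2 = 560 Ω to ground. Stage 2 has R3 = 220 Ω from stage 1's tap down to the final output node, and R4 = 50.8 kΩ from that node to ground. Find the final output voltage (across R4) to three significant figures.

V_out ≈ 0.662 V

Stage 2 presents R3+R4 = 51020 Ω as a load on stage 1's tap.
Stage 1's lower leg becomes R2‖(R3+R4) = 553.9 Ω, so V_mid = 12.4 × 553.9/10320 = 0.6653 V.
Stage 2 is itself unloaded: V_out = V_mid × R4/(R3+R4) = 0.6653 × 50800/51020 = 0.662 V.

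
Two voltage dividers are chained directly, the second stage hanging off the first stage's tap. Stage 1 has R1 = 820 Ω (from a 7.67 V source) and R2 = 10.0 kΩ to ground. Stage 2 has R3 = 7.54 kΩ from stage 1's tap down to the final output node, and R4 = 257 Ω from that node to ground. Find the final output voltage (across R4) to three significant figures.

Stage 2 presents R3+R4 = 7797 Ω as a load on stage 1's tap.
Stage 1's lower leg becomes R2‖(R3+R4) = 4381 Ω, so V_mid = 7.67 × 4381/5201 = 6.461 V.
Stage 2 is itself unloaded: V_out = V_mid × R4/(R3+R4) = 6.461 × 257/7797 = 0.213 V.

V_out ≈ 0.213 V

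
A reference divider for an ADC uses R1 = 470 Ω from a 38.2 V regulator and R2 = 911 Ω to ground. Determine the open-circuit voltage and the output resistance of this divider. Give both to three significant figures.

V_th is the open-circuit tap voltage: 38.2 × 911/(470 + 911) = 25.2 V.
With the supply zeroed, R1 and R2 appear in parallel from the tap: R_th = R1‖R2 = (470 × 911)/1381 = 310 Ω.

V_th = 25.2 V, R_th = 310 Ω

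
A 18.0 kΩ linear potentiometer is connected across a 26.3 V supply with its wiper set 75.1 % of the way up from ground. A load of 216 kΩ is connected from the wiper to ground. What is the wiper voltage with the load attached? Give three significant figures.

The wiper splits the pot into (1−α)R = 4.482 kΩ above and αR = 13.52 kΩ below.
Lower section ‖ load = 12.72 kΩ.
V_wiper = 26.3 × 12.72/(4.482 + 12.72) = 19.4 V.

V ≈ 19.4 V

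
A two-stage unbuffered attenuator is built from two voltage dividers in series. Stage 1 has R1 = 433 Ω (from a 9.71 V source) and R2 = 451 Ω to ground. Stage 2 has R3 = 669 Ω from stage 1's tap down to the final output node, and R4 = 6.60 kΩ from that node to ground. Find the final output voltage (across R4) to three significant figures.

V_out ≈ 4.37 V

Stage 2 presents R3+R4 = 7269 Ω as a load on stage 1's tap.
Stage 1's lower leg becomes R2‖(R3+R4) = 424.7 Ω, so V_mid = 9.71 × 424.7/857.7 = 4.808 V.
Stage 2 is itself unloaded: V_out = V_mid × R4/(R3+R4) = 4.808 × 6600/7269 = 4.37 V.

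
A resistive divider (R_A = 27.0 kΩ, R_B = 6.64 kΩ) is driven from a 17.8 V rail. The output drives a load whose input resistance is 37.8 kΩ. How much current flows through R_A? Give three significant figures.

R_B‖R_L = 5.648 kΩ, so the source sees R_A + R_B‖R_L = 32.65 kΩ.
I = 17.8 V / 32.65 kΩ = 0.545 mA.

I ≈ 0.545 mA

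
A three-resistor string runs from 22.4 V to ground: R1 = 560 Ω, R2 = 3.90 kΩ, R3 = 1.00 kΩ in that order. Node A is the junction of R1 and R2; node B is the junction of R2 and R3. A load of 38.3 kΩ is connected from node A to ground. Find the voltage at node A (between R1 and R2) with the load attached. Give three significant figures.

Below node A the series string R2+R3 = 4900 Ω sits in parallel with the 38300 Ω load: 4344 Ω.
V_A = 22.4 × 4344/(560 + 4344) = 19.8 V.

V ≈ 19.8 V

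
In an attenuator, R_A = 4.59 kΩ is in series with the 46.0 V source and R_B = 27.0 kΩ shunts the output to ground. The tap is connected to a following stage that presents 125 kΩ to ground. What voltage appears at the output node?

The load sits in parallel with R_B: R_B‖R_L = (27.0 × 125) / (27.0 + 125) = 22.20 kΩ.
V_out = 46.0 × 22.20 / (4.59 + 22.20) = 46.0 × 22.20/26.79 = 38.1 V.

V_out ≈ 38.1 V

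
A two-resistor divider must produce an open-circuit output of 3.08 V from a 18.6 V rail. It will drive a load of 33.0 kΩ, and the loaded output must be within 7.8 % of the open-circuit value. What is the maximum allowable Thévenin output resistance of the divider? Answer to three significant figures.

Loading drop = R_th/(R_th + R_L) ≤ 0.0780, so R_th ≤ R_L · ε/(1−ε) = 33.0 kΩ × 0.0780/0.9220 = 2.79 kΩ.
(Any R1, R2 with R2/(R1+R2) = 0.166 and R1‖R2 ≤ 2.79 kΩ will meet the spec.)

R_th ≤ 2.79 kΩ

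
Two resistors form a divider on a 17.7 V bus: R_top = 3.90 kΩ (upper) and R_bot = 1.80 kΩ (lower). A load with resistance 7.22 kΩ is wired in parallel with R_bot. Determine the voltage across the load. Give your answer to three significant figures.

V_out ≈ 4.77 V

The load sits in parallel with R_bot: R_bot‖R_L = (1.80 × 7.22) / (1.80 + 7.22) = 1.441 kΩ.
V_out = 17.7 × 1.441 / (3.90 + 1.441) = 17.7 × 1.441/5.341 = 4.77 V.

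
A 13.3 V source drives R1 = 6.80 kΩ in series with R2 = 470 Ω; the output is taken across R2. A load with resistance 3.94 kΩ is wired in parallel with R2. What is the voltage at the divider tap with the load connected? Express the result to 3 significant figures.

The load sits in parallel with R2: R2‖R_L = (470 × 3940) / (470 + 3940) = 419.9 Ω.
V_out = 13.3 × 419.9 / (6800 + 419.9) = 13.3 × 419.9/7220 = 0.774 V.

V_out ≈ 0.774 V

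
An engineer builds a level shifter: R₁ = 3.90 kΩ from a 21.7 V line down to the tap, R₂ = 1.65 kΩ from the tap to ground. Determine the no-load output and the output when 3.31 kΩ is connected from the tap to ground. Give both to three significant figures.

Unloaded: 6.45 V; loaded: 4.78 V

Open-circuit: V = 21.7 × 1.65/(3.90 + 1.65) = 6.45 V.
With the load, R₂ becomes R₂‖R_L = 1.101 kΩ, so V = 21.7 × 1.101/5.001 = 4.78 V.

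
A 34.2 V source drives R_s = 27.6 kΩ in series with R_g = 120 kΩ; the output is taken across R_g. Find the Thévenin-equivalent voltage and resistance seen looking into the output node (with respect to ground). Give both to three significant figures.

V_th = 27.8 V, R_th = 22.4 kΩ

V_th is the open-circuit tap voltage: 34.2 × 120/(27.6 + 120) = 27.8 V.
With the supply zeroed, R_s and R_g appear in parallel from the tap: R_th = R_s‖R_g = (27.6 × 120)/147.6 = 22.4 kΩ.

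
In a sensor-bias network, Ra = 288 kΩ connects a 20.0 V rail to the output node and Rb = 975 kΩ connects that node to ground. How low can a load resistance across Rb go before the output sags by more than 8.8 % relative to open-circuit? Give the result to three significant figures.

R_L(min) ≈ 2.30 MΩ

Output resistance R_th = Ra‖Rb = (288 × 975)/1263 = 222.3 kΩ.
The fractional drop is R_th/(R_th + R_L); requiring this ≤ 0.0880 gives R_L ≥ R_th(1/0.0880 − 1) = 222.3 × 10.36 = 2.30 MΩ.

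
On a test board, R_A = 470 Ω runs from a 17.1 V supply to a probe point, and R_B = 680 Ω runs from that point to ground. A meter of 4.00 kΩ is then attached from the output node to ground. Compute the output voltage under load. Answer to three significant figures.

V_out ≈ 9.45 V

The load sits in parallel with R_B: R_B‖R_L = (680 × 4000) / (680 + 4000) = 581.2 Ω.
V_out = 17.1 × 581.2 / (470 + 581.2) = 17.1 × 581.2/1051 = 9.45 V.
(Unloaded it would have been 10.1 V.)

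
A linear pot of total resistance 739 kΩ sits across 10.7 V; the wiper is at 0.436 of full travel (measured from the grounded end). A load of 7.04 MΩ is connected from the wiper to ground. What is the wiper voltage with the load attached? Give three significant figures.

V ≈ 4.55 V

The wiper splits the pot into (1−α)R = 416.8 kΩ above and αR = 322.2 kΩ below.
Lower section ‖ load = 308.1 kΩ.
V_wiper = 10.7 × 308.1/(416.8 + 308.1) = 4.55 V.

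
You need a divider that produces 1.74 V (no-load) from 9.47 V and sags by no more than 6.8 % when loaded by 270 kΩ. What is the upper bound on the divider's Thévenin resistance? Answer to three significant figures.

Loading drop = R_th/(R_th + R_L) ≤ 0.0680, so R_th ≤ R_L · ε/(1−ε) = 270 kΩ × 0.0680/0.9320 = 19.7 kΩ.
(Any R1, R2 with R2/(R1+R2) = 0.184 and R1‖R2 ≤ 19.7 kΩ will meet the spec.)

R_th ≤ 19.7 kΩ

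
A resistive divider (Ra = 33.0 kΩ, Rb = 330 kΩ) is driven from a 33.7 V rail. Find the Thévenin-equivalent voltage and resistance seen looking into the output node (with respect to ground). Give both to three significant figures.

V_th = 30.6 V, R_th = 30.0 kΩ

V_th is the open-circuit tap voltage: 33.7 × 330/(33.0 + 330) = 30.6 V.
With the supply zeroed, Ra and Rb appear in parallel from the tap: R_th = Ra‖Rb = (33.0 × 330)/363.0 = 30.0 kΩ.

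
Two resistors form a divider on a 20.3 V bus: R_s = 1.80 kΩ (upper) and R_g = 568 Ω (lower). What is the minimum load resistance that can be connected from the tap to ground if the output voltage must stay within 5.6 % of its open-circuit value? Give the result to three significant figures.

Output resistance R_th = R_s‖R_g = (1800 × 568)/2368 = 431.8 Ω.
The fractional drop is R_th/(R_th + R_L); requiring this ≤ 0.0560 gives R_L ≥ R_th(1/0.0560 − 1) = 431.8 × 16.86 = 7.28 kΩ.

R_L(min) ≈ 7.28 kΩ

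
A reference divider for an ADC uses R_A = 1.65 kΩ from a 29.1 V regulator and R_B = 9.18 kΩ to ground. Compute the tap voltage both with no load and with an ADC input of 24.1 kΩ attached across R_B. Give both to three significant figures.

Unloaded: 24.7 V; loaded: 23.3 V

Open-circuit: V = 29.1 × 9.18/(1.65 + 9.18) = 24.7 V.
With the load, R_B becomes R_B‖R_L = 6.648 kΩ, so V = 29.1 × 6.648/8.298 = 23.3 V.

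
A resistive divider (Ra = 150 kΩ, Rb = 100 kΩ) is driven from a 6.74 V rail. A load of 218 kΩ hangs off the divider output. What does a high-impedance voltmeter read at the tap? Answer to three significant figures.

The load sits in parallel with Rb: Rb‖R_L = (100 × 218) / (100 + 218) = 68.55 kΩ.
V_out = 6.74 × 68.55 / (150 + 68.55) = 6.74 × 68.55/218.6 = 2.11 V.

V_out ≈ 2.11 V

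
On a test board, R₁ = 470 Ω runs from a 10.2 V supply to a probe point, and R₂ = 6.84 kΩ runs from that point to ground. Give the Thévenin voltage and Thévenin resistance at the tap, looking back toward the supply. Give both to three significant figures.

V_th = 9.54 V, R_th = 440 Ω

V_th is the open-circuit tap voltage: 10.2 × 6840/(470 + 6840) = 9.54 V.
With the supply zeroed, R₁ and R₂ appear in parallel from the tap: R_th = R₁‖R₂ = (470 × 6840)/7310 = 440 Ω.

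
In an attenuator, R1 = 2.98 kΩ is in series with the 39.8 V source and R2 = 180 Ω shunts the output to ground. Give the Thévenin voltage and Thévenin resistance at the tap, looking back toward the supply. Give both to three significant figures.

V_th = 2.27 V, R_th = 170 Ω

V_th is the open-circuit tap voltage: 39.8 × 180/(2980 + 180) = 2.27 V.
With the supply zeroed, R1 and R2 appear in parallel from the tap: R_th = R1‖R2 = (2980 × 180)/3160 = 170 Ω.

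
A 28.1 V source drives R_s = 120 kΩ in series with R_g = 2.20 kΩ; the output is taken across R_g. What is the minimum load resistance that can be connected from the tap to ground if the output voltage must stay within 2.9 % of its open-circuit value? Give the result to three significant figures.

R_L(min) ≈ 72.3 kΩ

Output resistance R_th = R_s‖R_g = (120 × 2.20)/122.2 = 2.160 kΩ.
The fractional drop is R_th/(R_th + R_L); requiring this ≤ 0.0290 gives R_L ≥ R_th(1/0.0290 − 1) = 2.160 × 33.48 = 72.3 kΩ.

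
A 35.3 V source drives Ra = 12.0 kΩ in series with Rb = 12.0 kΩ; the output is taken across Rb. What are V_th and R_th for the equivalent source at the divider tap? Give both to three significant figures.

V_th is the open-circuit tap voltage: 35.3 × 12.0/(12.0 + 12.0) = 17.6 V.
With the supply zeroed, Ra and Rb appear in parallel from the tap: R_th = Ra‖Rb = (12.0 × 12.0)/24.00 = 6.00 kΩ.

V_th = 17.6 V, R_th = 6.00 kΩ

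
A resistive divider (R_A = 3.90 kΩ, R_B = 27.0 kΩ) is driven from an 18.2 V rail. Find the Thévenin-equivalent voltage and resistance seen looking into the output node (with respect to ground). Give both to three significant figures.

V_th is the open-circuit tap voltage: 18.2 × 27.0/(3.90 + 27.0) = 15.9 V.
With the supply zeroed, R_A and R_B appear in parallel from the tap: R_th = R_A‖R_B = (3.90 × 27.0)/30.90 = 3.41 kΩ.

V_th = 15.9 V, R_th = 3.41 kΩ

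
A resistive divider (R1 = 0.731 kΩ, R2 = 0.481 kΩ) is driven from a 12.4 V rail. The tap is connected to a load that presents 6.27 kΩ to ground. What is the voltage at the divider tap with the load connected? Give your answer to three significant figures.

The load sits in parallel with R2: R2‖R_L = (481 × 6270) / (481 + 6270) = 446.7 Ω.
V_out = 12.4 × 446.7 / (731 + 446.7) = 12.4 × 446.7/1178 = 4.70 V.

V_out ≈ 4.70 V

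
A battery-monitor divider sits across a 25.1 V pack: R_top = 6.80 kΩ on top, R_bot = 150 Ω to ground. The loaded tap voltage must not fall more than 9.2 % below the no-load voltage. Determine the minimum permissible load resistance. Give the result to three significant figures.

Output resistance R_th = R_top‖R_bot = (6800 × 150)/6950 = 146.8 Ω.
The fractional drop is R_th/(R_th + R_L); requiring this ≤ 0.0920 gives R_L ≥ R_th(1/0.0920 − 1) = 146.8 × 9.870 = 1.45 kΩ.

R_L(min) ≈ 1.45 kΩ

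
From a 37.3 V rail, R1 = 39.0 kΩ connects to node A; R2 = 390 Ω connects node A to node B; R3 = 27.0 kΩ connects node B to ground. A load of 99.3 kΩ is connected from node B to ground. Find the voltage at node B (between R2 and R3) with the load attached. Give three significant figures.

V ≈ 13.1 V

At node B, R3 is in parallel with the load: R3‖R_L = 21230 Ω.
Below node A the resistance is R2 + (R3‖R_L) = 21620 Ω, so V_A = 37.3 × 21620/60620 = 13.30 V.
Then V_B = V_A × (R3‖R_L)/(R2 + R3‖R_L) = 13.30 × 21230/21620 = 13.1 V.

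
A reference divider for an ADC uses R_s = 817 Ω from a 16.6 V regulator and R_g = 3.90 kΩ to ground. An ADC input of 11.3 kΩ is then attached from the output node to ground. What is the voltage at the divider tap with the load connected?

V_out ≈ 13.0 V

The load sits in parallel with R_g: R_g‖R_L = (3900 × 11300) / (3900 + 11300) = 2899 Ω.
V_out = 16.6 × 2899 / (817 + 2899) = 16.6 × 2899/3716 = 13.0 V.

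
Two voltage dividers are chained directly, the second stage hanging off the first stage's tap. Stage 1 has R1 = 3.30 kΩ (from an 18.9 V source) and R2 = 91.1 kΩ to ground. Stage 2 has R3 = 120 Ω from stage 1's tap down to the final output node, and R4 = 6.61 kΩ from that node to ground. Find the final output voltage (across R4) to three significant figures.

V_out ≈ 12.2 V

Stage 2 presents R3+R4 = 6730 Ω as a load on stage 1's tap.
Stage 1's lower leg becomes R2‖(R3+R4) = 6267 Ω, so V_mid = 18.9 × 6267/9567 = 12.38 V.
Stage 2 is itself unloaded: V_out = V_mid × R4/(R3+R4) = 12.38 × 6610/6730 = 12.2 V.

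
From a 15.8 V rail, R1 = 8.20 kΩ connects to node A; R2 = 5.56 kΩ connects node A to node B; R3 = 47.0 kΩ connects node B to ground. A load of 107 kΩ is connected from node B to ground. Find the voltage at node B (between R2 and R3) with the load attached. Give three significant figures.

V ≈ 11.1 V

At node B, R3 is in parallel with the load: R3‖R_L = 32.66 kΩ.
Below node A the resistance is R2 + (R3‖R_L) = 38.22 kΩ, so V_A = 15.8 × 38.22/46.42 = 13.01 V.
Then V_B = V_A × (R3‖R_L)/(R2 + R3‖R_L) = 13.01 × 32.66/38.22 = 11.1 V.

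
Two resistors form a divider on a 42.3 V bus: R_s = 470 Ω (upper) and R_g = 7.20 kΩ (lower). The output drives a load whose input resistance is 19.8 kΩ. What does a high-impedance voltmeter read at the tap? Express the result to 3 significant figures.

The load sits in parallel with R_g: R_g‖R_L = (7200 × 19800) / (7200 + 19800) = 5280 Ω.
V_out = 42.3 × 5280 / (470 + 5280) = 42.3 × 5280/5750 = 38.8 V.

V_out ≈ 38.8 V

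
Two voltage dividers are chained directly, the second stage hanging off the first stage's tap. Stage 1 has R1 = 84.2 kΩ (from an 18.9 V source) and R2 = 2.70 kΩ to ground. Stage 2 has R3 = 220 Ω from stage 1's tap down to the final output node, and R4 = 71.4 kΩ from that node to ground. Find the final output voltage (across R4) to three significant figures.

Stage 2 presents R3+R4 = 71620 Ω as a load on stage 1's tap.
Stage 1's lower leg becomes R2‖(R3+R4) = 2602 Ω, so V_mid = 18.9 × 2602/86800 = 0.5665 V.
Stage 2 is itself unloaded: V_out = V_mid × R4/(R3+R4) = 0.5665 × 71400/71620 = 0.565 V.

V_out ≈ 0.565 V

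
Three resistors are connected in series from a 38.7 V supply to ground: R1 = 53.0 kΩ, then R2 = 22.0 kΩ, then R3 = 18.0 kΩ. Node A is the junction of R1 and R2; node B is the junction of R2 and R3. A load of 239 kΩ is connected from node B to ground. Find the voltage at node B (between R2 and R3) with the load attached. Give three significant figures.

At node B, R3 is in parallel with the load: R3‖R_L = 16.74 kΩ.
Below node A the resistance is R2 + (R3‖R_L) = 38.74 kΩ, so V_A = 38.7 × 38.74/91.74 = 16.34 V.
Then V_B = V_A × (R3‖R_L)/(R2 + R3‖R_L) = 16.34 × 16.74/38.74 = 7.06 V.

V ≈ 7.06 V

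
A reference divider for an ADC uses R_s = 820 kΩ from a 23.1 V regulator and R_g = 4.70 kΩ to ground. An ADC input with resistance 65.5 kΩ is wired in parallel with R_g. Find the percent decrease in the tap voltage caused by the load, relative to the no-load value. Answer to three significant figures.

6.66 %

The divider's output (Thévenin) resistance is R_s‖R_g = 4.673 kΩ.
Fractional drop under load = R_th/(R_th + R_L) = 4.673 / (4.673 + 65.5) = 0.06660.
So the output falls by 6.66 %.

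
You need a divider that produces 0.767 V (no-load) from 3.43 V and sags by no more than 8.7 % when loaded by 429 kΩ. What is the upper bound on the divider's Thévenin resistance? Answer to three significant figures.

R_th ≤ 40.9 kΩ

Loading drop = R_th/(R_th + R_L) ≤ 0.0870, so R_th ≤ R_L · ε/(1−ε) = 429 kΩ × 0.0870/0.9130 = 40.9 kΩ.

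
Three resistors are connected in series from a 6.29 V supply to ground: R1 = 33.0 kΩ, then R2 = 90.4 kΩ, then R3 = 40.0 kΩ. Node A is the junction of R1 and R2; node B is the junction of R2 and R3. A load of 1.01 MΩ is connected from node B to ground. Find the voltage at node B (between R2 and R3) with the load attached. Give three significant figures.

V ≈ 1.50 V

At node B, R3 is in parallel with the load: R3‖R_L = 38.48 kΩ.
Below node A the resistance is R2 + (R3‖R_L) = 128.9 kΩ, so V_A = 6.29 × 128.9/161.9 = 5.008 V.
Then V_B = V_A × (R3‖R_L)/(R2 + R3‖R_L) = 5.008 × 38.48/128.9 = 1.50 V.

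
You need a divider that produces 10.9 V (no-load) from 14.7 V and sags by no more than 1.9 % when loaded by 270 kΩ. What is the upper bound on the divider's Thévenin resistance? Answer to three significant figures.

R_th ≤ 5.23 kΩ

Loading drop = R_th/(R_th + R_L) ≤ 0.0190, so R_th ≤ R_L · ε/(1−ε) = 270 kΩ × 0.0190/0.9810 = 5.23 kΩ.
(Any R1, R2 with R2/(R1+R2) = 0.741 and R1‖R2 ≤ 5.23 kΩ will meet the spec.)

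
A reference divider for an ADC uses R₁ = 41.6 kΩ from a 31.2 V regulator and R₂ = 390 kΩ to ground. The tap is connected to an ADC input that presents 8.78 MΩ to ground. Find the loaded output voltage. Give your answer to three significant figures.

The load sits in parallel with R₂: R₂‖R_L = (390 × 8780) / (390 + 8780) = 373.4 kΩ.
V_out = 31.2 × 373.4 / (41.6 + 373.4) = 31.2 × 373.4/415.0 = 28.1 V.

V_out ≈ 28.1 V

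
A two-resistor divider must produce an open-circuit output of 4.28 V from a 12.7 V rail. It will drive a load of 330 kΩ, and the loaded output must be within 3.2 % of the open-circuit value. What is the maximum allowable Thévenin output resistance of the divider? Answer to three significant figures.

R_th ≤ 10.9 kΩ

Loading drop = R_th/(R_th + R_L) ≤ 0.0320, so R_th ≤ R_L · ε/(1−ε) = 330 kΩ × 0.0320/0.9680 = 10.9 kΩ.
(Any R1, R2 with R2/(R1+R2) = 0.337 and R1‖R2 ≤ 10.9 kΩ will meet the spec.)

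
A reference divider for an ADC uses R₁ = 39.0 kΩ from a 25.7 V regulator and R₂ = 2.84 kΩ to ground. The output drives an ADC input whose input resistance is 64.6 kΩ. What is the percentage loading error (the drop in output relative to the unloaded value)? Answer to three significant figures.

The divider's output (Thévenin) resistance is R₁‖R₂ = 2.647 kΩ.
Fractional drop under load = R_th/(R_th + R_L) = 2.647 / (2.647 + 64.6) = 0.03937.
So the output falls by 3.94 %.

3.94 %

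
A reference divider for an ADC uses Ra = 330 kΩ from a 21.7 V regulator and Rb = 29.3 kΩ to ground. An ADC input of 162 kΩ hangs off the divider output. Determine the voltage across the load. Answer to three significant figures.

V_out ≈ 1.52 V

The load sits in parallel with Rb: Rb‖R_L = (29.3 × 162) / (29.3 + 162) = 24.81 kΩ.
V_out = 21.7 × 24.81 / (330 + 24.81) = 21.7 × 24.81/354.8 = 1.52 V.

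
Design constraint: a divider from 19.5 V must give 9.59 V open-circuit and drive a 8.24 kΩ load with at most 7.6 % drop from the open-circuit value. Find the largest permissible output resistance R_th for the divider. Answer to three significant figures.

Loading drop = R_th/(R_th + R_L) ≤ 0.0760, so R_th ≤ R_L · ε/(1−ε) = 8.24 kΩ × 0.0760/0.9240 = 678 Ω.

R_th ≤ 678 Ω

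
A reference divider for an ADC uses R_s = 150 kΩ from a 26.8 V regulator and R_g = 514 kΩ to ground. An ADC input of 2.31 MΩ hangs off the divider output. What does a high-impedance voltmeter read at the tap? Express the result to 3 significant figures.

V_out ≈ 19.8 V

The load sits in parallel with R_g: R_g‖R_L = (514 × 2310) / (514 + 2310) = 420.4 kΩ.
V_out = 26.8 × 420.4 / (150 + 420.4) = 26.8 × 420.4/570.4 = 19.8 V.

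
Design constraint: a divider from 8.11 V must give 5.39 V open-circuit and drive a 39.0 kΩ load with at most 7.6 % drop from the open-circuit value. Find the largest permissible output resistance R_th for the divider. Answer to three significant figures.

R_th ≤ 3.21 kΩ

Loading drop = R_th/(R_th + R_L) ≤ 0.0760, so R_th ≤ R_L · ε/(1−ε) = 39.0 kΩ × 0.0760/0.9240 = 3.21 kΩ.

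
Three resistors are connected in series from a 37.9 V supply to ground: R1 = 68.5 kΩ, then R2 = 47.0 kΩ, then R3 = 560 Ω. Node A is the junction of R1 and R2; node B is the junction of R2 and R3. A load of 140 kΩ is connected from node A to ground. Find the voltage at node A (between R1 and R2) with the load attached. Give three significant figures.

V ≈ 12.9 V

Below node A the series string R2+R3 = 47560 Ω sits in parallel with the 140000 Ω load: 35500 Ω.
V_A = 37.9 × 35500/(68500 + 35500) = 12.9 V.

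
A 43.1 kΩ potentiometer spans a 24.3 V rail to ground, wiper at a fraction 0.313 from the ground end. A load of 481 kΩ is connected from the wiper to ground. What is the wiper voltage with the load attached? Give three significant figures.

V ≈ 7.46 V

The wiper splits the pot into (1−α)R = 29.61 kΩ above and αR = 13.49 kΩ below.
Lower section ‖ load = 13.12 kΩ.
V_wiper = 24.3 × 13.12/(29.61 + 13.12) = 7.46 V.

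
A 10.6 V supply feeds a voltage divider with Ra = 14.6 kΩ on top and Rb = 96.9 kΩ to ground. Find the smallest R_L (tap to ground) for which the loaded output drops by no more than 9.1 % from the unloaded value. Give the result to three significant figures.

Output resistance R_th = Ra‖Rb = (14.6 × 96.9)/111.5 = 12.69 kΩ.
The fractional drop is R_th/(R_th + R_L); requiring this ≤ 0.0910 gives R_L ≥ R_th(1/0.0910 − 1) = 12.69 × 9.989 = 127 kΩ.

R_L(min) ≈ 127 kΩ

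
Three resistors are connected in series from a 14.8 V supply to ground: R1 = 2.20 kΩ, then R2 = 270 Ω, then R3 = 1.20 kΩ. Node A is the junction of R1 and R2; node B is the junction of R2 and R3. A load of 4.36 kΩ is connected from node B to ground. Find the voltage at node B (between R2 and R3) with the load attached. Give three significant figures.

V ≈ 4.08 V

At node B, R3 is in parallel with the load: R3‖R_L = 941.0 Ω.
Below node A the resistance is R2 + (R3‖R_L) = 1211 Ω, so V_A = 14.8 × 1211/3411 = 5.254 V.
Then V_B = V_A × (R3‖R_L)/(R2 + R3‖R_L) = 5.254 × 941.0/1211 = 4.08 V.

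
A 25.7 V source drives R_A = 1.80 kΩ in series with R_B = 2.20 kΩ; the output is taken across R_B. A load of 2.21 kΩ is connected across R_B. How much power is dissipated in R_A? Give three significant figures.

P ≈ 141 mW

Total resistance from the source is R_A + (R_B‖R_L) = 2.902 kΩ, so I = 25.7/2.902 kΩ = 8.854 mA.
P = I²·R_A = (8.854 mA)² × 1.80 kΩ = 141 mW.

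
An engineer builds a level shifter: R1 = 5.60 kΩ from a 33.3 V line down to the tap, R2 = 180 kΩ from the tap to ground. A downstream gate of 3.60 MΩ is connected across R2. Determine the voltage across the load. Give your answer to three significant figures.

V_out ≈ 32.2 V

The load sits in parallel with R2: R2‖R_L = (180 × 3600) / (180 + 3600) = 171.4 kΩ.
V_out = 33.3 × 171.4 / (5.60 + 171.4) = 33.3 × 171.4/177.0 = 32.2 V.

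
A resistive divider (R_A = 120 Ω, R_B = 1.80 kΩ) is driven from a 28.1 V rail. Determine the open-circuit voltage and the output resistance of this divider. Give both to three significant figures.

V_th = 26.3 V, R_th = 112 Ω

V_th is the open-circuit tap voltage: 28.1 × 1800/(120 + 1800) = 26.3 V.
With the supply zeroed, R_A and R_B appear in parallel from the tap: R_th = R_A‖R_B = (120 × 1800)/1920 = 112 Ω.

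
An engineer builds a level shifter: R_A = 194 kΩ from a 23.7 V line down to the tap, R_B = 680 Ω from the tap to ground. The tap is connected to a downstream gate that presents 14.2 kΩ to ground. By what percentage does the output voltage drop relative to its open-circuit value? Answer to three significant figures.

The divider's output (Thévenin) resistance is R_A‖R_B = 677.6 Ω.
Fractional drop under load = R_th/(R_th + R_L) = 677.6 / (677.6 + 14200) = 0.04555.
So the output falls by 4.55 %.

4.55 %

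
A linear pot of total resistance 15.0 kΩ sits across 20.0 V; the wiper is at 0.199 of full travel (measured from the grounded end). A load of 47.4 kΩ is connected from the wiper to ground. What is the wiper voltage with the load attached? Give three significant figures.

V ≈ 3.79 V

The wiper splits the pot into (1−α)R = 12.01 kΩ above and αR = 2.985 kΩ below.
Lower section ‖ load = 2.808 kΩ.
V_wiper = 20.0 × 2.808/(12.01 + 2.808) = 3.79 V.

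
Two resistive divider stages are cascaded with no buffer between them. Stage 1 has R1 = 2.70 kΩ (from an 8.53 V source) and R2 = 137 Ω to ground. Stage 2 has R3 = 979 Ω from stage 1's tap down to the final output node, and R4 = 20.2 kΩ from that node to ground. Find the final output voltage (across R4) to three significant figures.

Stage 2 presents R3+R4 = 21180 Ω as a load on stage 1's tap.
Stage 1's lower leg becomes R2‖(R3+R4) = 136.1 Ω, so V_mid = 8.53 × 136.1/2836 = 0.4094 V.
Stage 2 is itself unloaded: V_out = V_mid × R4/(R3+R4) = 0.4094 × 20200/21180 = 0.390 V.

V_out ≈ 0.390 V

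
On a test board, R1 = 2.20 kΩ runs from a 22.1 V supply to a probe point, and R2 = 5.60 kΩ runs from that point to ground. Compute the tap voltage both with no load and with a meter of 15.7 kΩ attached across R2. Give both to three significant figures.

Open-circuit: V = 22.1 × 5.60/(2.20 + 5.60) = 15.9 V.
With the load, R2 becomes R2‖R_L = 4.128 kΩ, so V = 22.1 × 4.128/6.328 = 14.4 V.

Unloaded: 15.9 V; loaded: 14.4 V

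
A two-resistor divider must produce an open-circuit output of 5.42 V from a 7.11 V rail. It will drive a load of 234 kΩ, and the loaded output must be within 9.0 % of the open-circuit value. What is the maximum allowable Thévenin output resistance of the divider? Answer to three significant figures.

R_th ≤ 23.1 kΩ

Loading drop = R_th/(R_th + R_L) ≤ 0.0900, so R_th ≤ R_L · ε/(1−ε) = 234 kΩ × 0.0900/0.9100 = 23.1 kΩ.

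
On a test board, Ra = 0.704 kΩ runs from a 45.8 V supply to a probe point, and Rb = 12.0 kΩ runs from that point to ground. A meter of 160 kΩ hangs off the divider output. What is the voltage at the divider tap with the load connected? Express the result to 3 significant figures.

The load sits in parallel with Rb: Rb‖R_L = (12000 × 160000) / (12000 + 160000) = 11160 Ω.
V_out = 45.8 × 11160 / (704 + 11160) = 45.8 × 11160/11870 = 43.1 V.
(Unloaded it would have been 43.3 V.)

V_out ≈ 43.1 V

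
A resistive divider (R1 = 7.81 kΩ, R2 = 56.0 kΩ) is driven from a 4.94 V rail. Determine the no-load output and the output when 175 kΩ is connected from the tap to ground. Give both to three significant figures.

Unloaded: 4.34 V; loaded: 4.17 V

Open-circuit: V = 4.94 × 56.0/(7.81 + 56.0) = 4.34 V.
With the load, R2 becomes R2‖R_L = 42.42 kΩ, so V = 4.94 × 42.42/50.23 = 4.17 V.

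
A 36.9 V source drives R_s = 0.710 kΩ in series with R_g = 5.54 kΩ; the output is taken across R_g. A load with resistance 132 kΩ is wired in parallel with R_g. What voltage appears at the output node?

V_out ≈ 32.6 V

The load sits in parallel with R_g: R_g‖R_L = (5540 × 132000) / (5540 + 132000) = 5317 Ω.
V_out = 36.9 × 5317 / (710 + 5317) = 36.9 × 5317/6027 = 32.6 V.
(Unloaded it would have been 32.7 V.)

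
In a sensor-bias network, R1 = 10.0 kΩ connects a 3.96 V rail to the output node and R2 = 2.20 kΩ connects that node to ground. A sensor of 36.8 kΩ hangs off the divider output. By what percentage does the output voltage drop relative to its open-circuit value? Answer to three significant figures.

4.67 %

The divider's output (Thévenin) resistance is R1‖R2 = 1.803 kΩ.
Fractional drop under load = R_th/(R_th + R_L) = 1.803 / (1.803 + 36.8) = 0.04671.
So the output falls by 4.67 %.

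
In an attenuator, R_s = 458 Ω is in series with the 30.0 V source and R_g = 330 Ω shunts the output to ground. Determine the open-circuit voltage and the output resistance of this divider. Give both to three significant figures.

V_th = 12.6 V, R_th = 192 Ω

V_th is the open-circuit tap voltage: 30.0 × 330/(458 + 330) = 12.6 V.
With the supply zeroed, R_s and R_g appear in parallel from the tap: R_th = R_s‖R_g = (458 × 330)/788.0 = 192 Ω.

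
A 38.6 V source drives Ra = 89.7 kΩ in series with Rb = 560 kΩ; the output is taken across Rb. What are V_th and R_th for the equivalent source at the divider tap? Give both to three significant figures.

V_th is the open-circuit tap voltage: 38.6 × 560/(89.7 + 560) = 33.3 V.
With the supply zeroed, Ra and Rb appear in parallel from the tap: R_th = Ra‖Rb = (89.7 × 560)/649.7 = 77.3 kΩ.

V_th = 33.3 V, R_th = 77.3 kΩ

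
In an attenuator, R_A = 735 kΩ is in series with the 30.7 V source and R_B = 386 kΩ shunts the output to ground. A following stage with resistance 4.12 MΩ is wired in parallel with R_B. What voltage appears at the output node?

The load sits in parallel with R_B: R_B‖R_L = (386 × 4120) / (386 + 4120) = 352.9 kΩ.
V_out = 30.7 × 352.9 / (735 + 352.9) = 30.7 × 352.9/1088 = 9.96 V.
(Unloaded it would have been 10.6 V.)

V_out ≈ 9.96 V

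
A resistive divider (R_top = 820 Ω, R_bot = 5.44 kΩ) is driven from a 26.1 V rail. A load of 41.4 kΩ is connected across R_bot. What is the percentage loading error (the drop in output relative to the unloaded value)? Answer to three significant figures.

The divider's output (Thévenin) resistance is R_top‖R_bot = 712.6 Ω.
Fractional drop under load = R_th/(R_th + R_L) = 712.6 / (712.6 + 41400) = 0.01692.
So the output falls by 1.69 %.

1.69 %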